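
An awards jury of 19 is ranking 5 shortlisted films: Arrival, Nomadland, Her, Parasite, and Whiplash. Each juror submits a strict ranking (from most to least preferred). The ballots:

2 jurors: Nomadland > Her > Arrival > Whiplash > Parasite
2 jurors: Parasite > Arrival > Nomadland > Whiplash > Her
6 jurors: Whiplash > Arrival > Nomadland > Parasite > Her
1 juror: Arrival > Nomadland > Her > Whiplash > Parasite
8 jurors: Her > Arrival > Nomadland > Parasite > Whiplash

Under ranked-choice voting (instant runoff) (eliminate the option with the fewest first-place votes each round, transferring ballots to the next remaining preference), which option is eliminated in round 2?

Parasite

Round 1: Arrival 1, Nomadland 2, Her 8, Parasite 2, Whiplash 6. Eliminate Arrival.
Round 2: Nomadland 3, Her 8, Parasite 2, Whiplash 6. Eliminate Parasite.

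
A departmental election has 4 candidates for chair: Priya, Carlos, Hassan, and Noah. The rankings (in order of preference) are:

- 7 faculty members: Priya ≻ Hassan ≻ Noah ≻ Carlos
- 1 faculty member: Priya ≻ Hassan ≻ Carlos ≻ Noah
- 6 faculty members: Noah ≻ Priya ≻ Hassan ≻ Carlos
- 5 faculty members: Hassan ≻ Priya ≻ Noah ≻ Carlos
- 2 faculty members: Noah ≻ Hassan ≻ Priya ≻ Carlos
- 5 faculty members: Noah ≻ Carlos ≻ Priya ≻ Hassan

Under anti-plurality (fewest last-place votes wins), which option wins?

Last-place votes: Priya 0, Carlos 20, Hassan 5, Noah 1.
Priya is ranked last by the fewest voters, so Priya wins.

Priya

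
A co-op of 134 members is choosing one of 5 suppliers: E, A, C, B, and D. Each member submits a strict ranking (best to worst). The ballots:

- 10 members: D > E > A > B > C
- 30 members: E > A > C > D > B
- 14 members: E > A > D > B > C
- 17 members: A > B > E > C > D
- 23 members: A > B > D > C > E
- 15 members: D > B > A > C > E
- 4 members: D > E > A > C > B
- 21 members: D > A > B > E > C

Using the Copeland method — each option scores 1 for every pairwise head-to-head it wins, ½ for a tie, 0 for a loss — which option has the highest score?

A

E: beats C; loses to A, B, and D → score 1.
A: beats E, C, B, and D → score 4.
C: loses to E, A, B, and D → score 0.
B: beats E and C; loses to A and D → score 2.
D: beats E, C, and B; loses to A → score 3.
A has the best pairwise record.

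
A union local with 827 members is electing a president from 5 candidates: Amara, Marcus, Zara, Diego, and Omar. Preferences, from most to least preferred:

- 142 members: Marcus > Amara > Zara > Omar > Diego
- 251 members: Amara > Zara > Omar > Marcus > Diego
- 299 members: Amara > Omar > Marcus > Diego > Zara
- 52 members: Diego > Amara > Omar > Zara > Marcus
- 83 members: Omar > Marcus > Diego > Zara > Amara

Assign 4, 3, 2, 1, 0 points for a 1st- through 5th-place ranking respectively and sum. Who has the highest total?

Amara: 142·3 + 251·4 + 299·4 + 52·3 + 83·0 = 2782
Marcus: 142·4 + 251·1 + 299·2 + 52·0 + 83·3 = 1666
Zara: 142·2 + 251·3 + 299·0 + 52·1 + 83·1 = 1172
Diego: 142·0 + 251·0 + 299·1 + 52·4 + 83·2 = 673
Omar: 142·1 + 251·2 + 299·3 + 52·2 + 83·4 = 1977
Amara has the highest Borda score (2782).

Amara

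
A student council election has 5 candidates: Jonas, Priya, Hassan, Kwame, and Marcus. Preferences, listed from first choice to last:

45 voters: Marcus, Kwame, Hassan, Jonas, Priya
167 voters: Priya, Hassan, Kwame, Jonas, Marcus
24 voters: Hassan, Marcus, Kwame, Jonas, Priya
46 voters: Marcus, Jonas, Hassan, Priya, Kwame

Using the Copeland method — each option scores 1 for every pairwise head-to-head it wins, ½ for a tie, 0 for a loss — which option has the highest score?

Jonas: beats Marcus; loses to Priya, Hassan, and Kwame → score 1.
Priya: beats Jonas, Hassan, Kwame, and Marcus → score 4.
Hassan: beats Jonas, Kwame, and Marcus; loses to Priya → score 3.
Kwame: beats Jonas and Marcus; loses to Priya and Hassan → score 2.
Marcus: loses to Jonas, Priya, Hassan, and Kwame → score 0.
Priya has the best pairwise record.

Priya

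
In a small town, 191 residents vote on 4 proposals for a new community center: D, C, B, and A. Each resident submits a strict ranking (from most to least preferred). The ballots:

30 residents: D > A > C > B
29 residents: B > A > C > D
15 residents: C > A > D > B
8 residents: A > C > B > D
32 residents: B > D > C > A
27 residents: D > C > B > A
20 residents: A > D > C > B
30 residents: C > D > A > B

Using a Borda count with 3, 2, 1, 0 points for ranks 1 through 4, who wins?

D: 30·3 + 29·0 + 15·1 + 8·0 + 32·2 + 27·3 + 20·2 + 30·2 = 350
C: 30·1 + 29·1 + 15·3 + 8·2 + 32·1 + 27·2 + 20·1 + 30·3 = 316
B: 30·0 + 29·3 + 15·0 + 8·1 + 32·3 + 27·1 + 20·0 + 30·0 = 218
A: 30·2 + 29·2 + 15·2 + 8·3 + 32·0 + 27·0 + 20·3 + 30·1 = 262
D has the highest Borda score (350).

D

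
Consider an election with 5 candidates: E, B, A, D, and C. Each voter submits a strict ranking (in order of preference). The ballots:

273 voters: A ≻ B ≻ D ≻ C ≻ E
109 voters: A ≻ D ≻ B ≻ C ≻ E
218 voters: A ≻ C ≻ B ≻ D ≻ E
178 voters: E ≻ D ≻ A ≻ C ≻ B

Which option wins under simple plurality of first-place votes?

A

First-place votes: E 178, B 0, A 600, D 0, C 0.
A has the most first-place votes.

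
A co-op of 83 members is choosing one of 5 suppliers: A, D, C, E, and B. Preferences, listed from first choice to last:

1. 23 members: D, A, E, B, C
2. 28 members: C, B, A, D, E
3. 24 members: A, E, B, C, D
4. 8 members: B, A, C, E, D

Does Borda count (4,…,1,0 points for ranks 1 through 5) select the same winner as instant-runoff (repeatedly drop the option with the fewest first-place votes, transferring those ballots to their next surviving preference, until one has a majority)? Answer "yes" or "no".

Borda — scores: A 245, D 120, C 152, E 126, B 187. Winner: A.
Instant-runoff — R1 A 24, D 23, C 28, E 0, B 8 (E out); R2 A 24, D 23, C 28, B 8 (B out); R3 A 32, D 23, C 28 (D out); R4 A 55, C 28 (A winner). Winner: A.
The two methods agree.

yes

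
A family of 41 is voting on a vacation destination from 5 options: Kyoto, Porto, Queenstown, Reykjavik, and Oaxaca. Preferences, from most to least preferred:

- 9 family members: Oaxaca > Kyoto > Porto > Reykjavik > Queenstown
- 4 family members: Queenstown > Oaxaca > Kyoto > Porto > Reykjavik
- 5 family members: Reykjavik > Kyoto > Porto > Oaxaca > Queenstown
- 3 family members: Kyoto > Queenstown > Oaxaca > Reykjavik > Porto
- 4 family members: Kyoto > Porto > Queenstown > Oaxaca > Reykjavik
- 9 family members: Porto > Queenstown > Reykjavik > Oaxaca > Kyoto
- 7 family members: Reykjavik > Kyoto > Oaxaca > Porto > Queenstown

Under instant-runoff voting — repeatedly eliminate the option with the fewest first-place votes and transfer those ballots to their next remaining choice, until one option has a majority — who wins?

Round 1: Kyoto 7, Porto 9, Queenstown 4, Reykjavik 12, Oaxaca 9. Eliminate Queenstown.
Round 2: Kyoto 7, Porto 9, Reykjavik 12, Oaxaca 13. Eliminate Kyoto.
Round 3: Porto 13, Reykjavik 12, Oaxaca 16. Eliminate Reykjavik.
Round 4: Porto 18, Oaxaca 23. Oaxaca has a majority.

Oaxaca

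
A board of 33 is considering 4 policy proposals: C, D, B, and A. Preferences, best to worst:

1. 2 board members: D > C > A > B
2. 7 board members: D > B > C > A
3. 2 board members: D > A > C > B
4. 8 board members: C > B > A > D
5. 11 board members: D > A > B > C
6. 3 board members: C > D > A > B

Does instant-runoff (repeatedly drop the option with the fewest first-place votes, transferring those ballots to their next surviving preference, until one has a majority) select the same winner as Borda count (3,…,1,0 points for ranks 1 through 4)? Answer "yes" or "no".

yes

Instant-runoff — R1 C 11, D 22, B 0, A 0 (D winner). Winner: D.
Borda — scores: C 46, D 72, B 41, A 39. Winner: D.
The two methods agree.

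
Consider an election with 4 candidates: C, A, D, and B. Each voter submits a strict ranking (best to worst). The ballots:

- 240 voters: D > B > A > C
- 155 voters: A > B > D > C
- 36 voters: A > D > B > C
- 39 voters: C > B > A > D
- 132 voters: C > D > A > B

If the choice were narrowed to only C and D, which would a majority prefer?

Voters preferring C to D: 171; preferring D to C: 431.
D wins the head-to-head.

D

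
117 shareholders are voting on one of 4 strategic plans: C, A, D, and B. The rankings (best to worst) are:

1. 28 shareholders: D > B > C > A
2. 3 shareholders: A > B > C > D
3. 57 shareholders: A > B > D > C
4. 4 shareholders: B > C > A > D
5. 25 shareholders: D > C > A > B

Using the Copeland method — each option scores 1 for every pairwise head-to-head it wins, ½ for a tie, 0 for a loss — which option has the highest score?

A

C: loses to A, D, and B → score 0.
A: beats C, D, and B → score 3.
D: beats C; loses to A and B → score 1.
B: beats C and D; loses to A → score 2.
A has the best pairwise record.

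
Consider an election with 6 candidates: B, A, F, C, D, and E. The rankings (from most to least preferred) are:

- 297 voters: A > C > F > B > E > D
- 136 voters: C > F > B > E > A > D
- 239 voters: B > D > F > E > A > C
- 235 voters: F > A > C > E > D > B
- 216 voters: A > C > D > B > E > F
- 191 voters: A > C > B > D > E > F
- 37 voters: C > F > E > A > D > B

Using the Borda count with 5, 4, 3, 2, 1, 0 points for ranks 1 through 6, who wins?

B: 297·2 + 136·3 + 239·5 + 235·0 + 216·2 + 191·3 + 37·0 = 3202
A: 297·5 + 136·1 + 239·1 + 235·4 + 216·5 + 191·5 + 37·2 = 4909
F: 297·3 + 136·4 + 239·3 + 235·5 + 216·0 + 191·0 + 37·4 = 3475
C: 297·4 + 136·5 + 239·0 + 235·3 + 216·4 + 191·4 + 37·5 = 4386
D: 297·0 + 136·0 + 239·4 + 235·1 + 216·3 + 191·2 + 37·1 = 2258
E: 297·1 + 136·2 + 239·2 + 235·2 + 216·1 + 191·1 + 37·3 = 2035
A has the highest Borda score (4909).

A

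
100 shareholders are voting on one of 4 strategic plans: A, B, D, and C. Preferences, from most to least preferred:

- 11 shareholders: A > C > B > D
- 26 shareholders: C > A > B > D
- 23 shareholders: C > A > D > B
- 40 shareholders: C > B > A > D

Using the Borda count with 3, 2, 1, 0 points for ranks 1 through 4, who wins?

C

A: 11·3 + 26·2 + 23·2 + 40·1 = 171
B: 11·1 + 26·1 + 23·0 + 40·2 = 117
D: 11·0 + 26·0 + 23·1 + 40·0 = 23
C: 11·2 + 26·3 + 23·3 + 40·3 = 289
C has the highest Borda score (289).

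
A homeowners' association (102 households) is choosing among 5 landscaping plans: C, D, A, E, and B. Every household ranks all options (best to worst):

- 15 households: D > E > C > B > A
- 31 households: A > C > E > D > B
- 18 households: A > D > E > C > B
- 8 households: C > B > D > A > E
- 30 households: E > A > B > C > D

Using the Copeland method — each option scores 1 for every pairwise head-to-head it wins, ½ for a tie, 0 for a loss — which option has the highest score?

C: beats D and B; loses to A and E → score 2.
D: beats B; loses to C, A, and E → score 1.
A: beats C, D, E, and B → score 4.
E: beats C, D, and B; loses to A → score 3.
B: loses to C, D, A, and E → score 0.
A has the best pairwise record.

A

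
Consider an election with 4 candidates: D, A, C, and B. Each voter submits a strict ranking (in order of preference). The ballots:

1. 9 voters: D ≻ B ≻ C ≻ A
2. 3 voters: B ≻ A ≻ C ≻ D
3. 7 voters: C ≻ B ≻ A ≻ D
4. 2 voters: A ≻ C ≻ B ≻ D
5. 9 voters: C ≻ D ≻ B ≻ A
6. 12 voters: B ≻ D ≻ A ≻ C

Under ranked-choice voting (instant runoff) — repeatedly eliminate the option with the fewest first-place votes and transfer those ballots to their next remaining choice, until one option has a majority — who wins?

B

Round 1: D 9, A 2, C 16, B 15. Eliminate A.
Round 2: D 9, C 18, B 15. Eliminate D.
Round 3: C 18, B 24. B has a majority.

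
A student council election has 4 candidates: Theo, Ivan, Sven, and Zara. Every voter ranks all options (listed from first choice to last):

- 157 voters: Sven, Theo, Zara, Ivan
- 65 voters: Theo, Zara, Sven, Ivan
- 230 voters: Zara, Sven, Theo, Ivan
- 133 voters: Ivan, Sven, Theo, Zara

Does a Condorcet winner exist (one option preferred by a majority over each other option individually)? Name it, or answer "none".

none

Checking pairwise contests:
Sven beats Theo 520–65.
Theo beats Ivan 452–133.
Zara beats Sven 295–290.
Theo beats Zara 355–230.
Every option loses at least one head-to-head, so there is no Condorcet winner.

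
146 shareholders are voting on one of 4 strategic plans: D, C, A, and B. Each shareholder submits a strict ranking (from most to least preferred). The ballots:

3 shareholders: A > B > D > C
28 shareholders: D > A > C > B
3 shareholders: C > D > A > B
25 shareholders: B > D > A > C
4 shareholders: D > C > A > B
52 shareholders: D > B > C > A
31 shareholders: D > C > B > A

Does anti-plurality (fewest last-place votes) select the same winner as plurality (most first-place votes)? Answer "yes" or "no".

yes

Anti-plurality — last-place votes: D 0, C 28, A 83, B 35. Winner: D.
Plurality — first-place votes: D 115, C 3, A 3, B 25. Winner: D.
The two methods agree.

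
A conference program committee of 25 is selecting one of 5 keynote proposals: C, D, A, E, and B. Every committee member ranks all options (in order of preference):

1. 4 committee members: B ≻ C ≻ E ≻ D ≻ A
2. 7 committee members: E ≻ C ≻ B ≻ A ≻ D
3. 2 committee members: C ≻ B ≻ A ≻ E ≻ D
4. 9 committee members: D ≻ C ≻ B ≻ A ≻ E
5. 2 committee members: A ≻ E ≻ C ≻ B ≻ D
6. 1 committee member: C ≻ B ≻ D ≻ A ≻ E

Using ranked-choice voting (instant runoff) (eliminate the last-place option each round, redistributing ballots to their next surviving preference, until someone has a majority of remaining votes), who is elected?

E

Round 1: C 3, D 9, A 2, E 7, B 4. Eliminate A.
Round 2: C 3, D 9, E 9, B 4. Eliminate C.
Round 3: D 9, E 9, B 7. Eliminate B.
Round 4: D 10, E 15. E has a majority.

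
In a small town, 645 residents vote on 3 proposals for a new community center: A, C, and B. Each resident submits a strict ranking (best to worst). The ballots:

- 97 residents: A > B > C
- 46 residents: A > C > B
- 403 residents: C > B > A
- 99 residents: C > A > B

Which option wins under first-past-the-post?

First-place votes: A 143, C 502, B 0.
C has the most first-place votes.

C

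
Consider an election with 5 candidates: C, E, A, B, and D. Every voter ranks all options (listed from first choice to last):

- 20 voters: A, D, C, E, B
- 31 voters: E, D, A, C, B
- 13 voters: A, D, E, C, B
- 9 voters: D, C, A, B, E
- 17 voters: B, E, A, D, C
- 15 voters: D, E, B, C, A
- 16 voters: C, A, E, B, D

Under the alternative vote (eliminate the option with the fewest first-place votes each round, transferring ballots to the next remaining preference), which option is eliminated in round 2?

Round 1: C 16, E 31, A 33, B 17, D 24. Eliminate C.
Round 2: E 31, A 49, B 17, D 24. Eliminate B.

B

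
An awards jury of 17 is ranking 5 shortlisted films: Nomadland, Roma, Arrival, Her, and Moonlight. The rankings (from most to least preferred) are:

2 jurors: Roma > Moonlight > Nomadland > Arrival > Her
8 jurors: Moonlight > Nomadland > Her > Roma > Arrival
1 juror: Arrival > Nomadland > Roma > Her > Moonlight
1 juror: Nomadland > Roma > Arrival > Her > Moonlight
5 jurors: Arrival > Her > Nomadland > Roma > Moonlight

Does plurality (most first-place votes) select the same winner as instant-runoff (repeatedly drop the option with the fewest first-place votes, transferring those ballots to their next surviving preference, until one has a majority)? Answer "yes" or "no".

yes

Plurality — first-place votes: Nomadland 1, Roma 2, Arrival 6, Her 0, Moonlight 8. Winner: Moonlight.
Instant-runoff — R1 Nomadland 1, Roma 2, Arrival 6, Her 0, Moonlight 8 (Her out); R2 Nomadland 1, Roma 2, Arrival 6, Moonlight 8 (Nomadland out); R3 Roma 3, Arrival 6, Moonlight 8 (Roma out); R4 Arrival 7, Moonlight 10 (Moonlight winner). Winner: Moonlight.
The two methods agree.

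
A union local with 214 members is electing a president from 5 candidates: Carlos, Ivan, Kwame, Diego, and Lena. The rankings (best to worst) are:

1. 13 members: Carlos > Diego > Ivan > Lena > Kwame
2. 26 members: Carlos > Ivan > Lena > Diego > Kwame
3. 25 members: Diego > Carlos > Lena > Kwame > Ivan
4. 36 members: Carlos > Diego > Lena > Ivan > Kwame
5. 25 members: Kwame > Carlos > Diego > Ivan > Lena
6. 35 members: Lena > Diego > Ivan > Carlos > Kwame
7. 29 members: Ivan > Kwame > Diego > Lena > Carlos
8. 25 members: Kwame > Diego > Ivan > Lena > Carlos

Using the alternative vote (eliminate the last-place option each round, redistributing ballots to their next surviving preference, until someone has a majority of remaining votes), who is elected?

Round 1: Carlos 75, Ivan 29, Kwame 50, Diego 25, Lena 35. Eliminate Diego.
Round 2: Carlos 100, Ivan 29, Kwame 50, Lena 35. Eliminate Ivan.
Round 3: Carlos 100, Kwame 79, Lena 35. Eliminate Lena.
Round 4: Carlos 135, Kwame 79. Carlos has a majority.

Carlos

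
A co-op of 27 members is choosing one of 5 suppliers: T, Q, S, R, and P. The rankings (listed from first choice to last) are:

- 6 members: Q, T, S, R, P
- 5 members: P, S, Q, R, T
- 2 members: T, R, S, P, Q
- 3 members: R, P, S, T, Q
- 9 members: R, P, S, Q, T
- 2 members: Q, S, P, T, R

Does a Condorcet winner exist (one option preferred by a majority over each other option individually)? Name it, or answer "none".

R vs T: 17–10 for R.
R vs Q: 14–13 for R.
R vs S: 14–13 for R.
R vs P: 20–7 for R.
R beats every other option head-to-head.

R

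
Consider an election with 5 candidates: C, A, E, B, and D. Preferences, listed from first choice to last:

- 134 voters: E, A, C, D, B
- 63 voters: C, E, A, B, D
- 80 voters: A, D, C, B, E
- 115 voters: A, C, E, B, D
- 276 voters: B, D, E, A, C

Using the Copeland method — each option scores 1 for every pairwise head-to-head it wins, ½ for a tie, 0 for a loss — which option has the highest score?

A

C: beats B; loses to A, E, and D → score 1.
A: beats C, B, and D; loses to E → score 3.
E: beats C and A; loses to B and D → score 2.
B: beats E and D; loses to C and A → score 2.
D: beats C and E; loses to A and B → score 2.
A has the best pairwise record.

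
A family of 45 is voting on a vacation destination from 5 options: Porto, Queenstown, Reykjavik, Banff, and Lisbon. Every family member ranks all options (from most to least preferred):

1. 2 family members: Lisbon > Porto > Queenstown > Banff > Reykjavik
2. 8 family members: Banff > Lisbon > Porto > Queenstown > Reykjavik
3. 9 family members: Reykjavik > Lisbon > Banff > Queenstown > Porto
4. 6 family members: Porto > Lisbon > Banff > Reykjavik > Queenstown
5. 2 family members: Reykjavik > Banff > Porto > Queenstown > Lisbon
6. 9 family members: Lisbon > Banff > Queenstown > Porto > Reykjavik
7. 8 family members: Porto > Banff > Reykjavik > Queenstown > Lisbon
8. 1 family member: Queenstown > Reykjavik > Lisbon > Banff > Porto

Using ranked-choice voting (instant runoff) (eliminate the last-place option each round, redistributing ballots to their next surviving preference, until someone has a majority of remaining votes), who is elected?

Round 1: Porto 14, Queenstown 1, Reykjavik 11, Banff 8, Lisbon 11. Eliminate Queenstown.
Round 2: Porto 14, Reykjavik 12, Banff 8, Lisbon 11. Eliminate Banff.
Round 3: Porto 14, Reykjavik 12, Lisbon 19. Eliminate Reykjavik.
Round 4: Porto 16, Lisbon 29. Lisbon has a majority.

Lisbon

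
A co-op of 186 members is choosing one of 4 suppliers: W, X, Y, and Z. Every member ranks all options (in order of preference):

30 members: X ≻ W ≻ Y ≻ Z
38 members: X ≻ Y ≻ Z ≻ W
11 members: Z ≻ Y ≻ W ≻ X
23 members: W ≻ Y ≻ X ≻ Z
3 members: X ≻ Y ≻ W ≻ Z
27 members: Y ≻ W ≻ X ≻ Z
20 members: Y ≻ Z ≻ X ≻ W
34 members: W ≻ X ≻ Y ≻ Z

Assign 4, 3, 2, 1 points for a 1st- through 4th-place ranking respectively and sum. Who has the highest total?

Y

W: 30·3 + 38·1 + 11·2 + 23·4 + 3·2 + 27·3 + 20·1 + 34·4 = 485
X: 30·4 + 38·4 + 11·1 + 23·2 + 3·4 + 27·2 + 20·2 + 34·3 = 537
Y: 30·2 + 38·3 + 11·3 + 23·3 + 3·3 + 27·4 + 20·4 + 34·2 = 541
Z: 30·1 + 38·2 + 11·4 + 23·1 + 3·1 + 27·1 + 20·3 + 34·1 = 297
Y has the highest Borda score (541).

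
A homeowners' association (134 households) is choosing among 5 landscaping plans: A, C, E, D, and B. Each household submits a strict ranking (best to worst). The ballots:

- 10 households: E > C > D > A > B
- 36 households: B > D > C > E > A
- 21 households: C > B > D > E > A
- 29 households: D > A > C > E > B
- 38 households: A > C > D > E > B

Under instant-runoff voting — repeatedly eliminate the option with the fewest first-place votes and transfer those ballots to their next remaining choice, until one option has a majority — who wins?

Round 1: A 38, C 21, E 10, D 29, B 36. Eliminate E.
Round 2: A 38, C 31, D 29, B 36. Eliminate D.
Round 3: A 67, C 31, B 36. Eliminate C.
Round 4: A 77, B 57. A has a majority.

A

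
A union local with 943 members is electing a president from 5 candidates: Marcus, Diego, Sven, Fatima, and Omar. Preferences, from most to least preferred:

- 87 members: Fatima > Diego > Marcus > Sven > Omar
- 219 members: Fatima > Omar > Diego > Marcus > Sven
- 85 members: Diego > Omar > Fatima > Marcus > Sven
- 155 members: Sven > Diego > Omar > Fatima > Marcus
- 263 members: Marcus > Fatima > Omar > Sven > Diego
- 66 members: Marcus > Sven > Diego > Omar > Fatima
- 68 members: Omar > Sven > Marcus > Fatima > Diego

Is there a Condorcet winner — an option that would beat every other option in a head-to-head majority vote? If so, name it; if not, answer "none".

Fatima vs Marcus: 546–397 for Fatima.
Fatima vs Diego: 637–306 for Fatima.
Fatima vs Sven: 654–289 for Fatima.
Fatima vs Omar: 569–374 for Fatima.
Fatima beats every other option head-to-head.

Fatima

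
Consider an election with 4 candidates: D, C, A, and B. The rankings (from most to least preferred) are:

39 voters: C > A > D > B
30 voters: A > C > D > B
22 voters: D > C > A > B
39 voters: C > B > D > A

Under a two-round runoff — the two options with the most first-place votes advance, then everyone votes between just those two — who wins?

Round 1 first-place votes: D 22, C 78, A 30, B 0.
C and A advance.
Runoff: C is preferred to A by 100 voters; A by 30.
C wins the runoff.

C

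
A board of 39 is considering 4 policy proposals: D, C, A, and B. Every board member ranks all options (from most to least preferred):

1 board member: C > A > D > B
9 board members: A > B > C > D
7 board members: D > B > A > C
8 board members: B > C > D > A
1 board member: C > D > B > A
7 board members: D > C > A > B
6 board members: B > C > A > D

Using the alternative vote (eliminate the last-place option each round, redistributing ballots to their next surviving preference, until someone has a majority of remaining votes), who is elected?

B

Round 1: D 14, C 2, A 9, B 14. Eliminate C.
Round 2: D 15, A 10, B 14. Eliminate A.
Round 3: D 16, B 23. B has a majority.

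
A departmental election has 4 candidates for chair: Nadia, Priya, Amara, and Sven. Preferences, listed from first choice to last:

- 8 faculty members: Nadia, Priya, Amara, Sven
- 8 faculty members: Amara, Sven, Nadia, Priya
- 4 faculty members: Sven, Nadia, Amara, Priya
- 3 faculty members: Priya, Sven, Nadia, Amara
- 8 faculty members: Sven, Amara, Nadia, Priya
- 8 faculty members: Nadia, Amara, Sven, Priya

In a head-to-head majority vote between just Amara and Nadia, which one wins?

Nadia

Voters preferring Amara to Nadia: 16; preferring Nadia to Amara: 23.
Nadia wins the head-to-head.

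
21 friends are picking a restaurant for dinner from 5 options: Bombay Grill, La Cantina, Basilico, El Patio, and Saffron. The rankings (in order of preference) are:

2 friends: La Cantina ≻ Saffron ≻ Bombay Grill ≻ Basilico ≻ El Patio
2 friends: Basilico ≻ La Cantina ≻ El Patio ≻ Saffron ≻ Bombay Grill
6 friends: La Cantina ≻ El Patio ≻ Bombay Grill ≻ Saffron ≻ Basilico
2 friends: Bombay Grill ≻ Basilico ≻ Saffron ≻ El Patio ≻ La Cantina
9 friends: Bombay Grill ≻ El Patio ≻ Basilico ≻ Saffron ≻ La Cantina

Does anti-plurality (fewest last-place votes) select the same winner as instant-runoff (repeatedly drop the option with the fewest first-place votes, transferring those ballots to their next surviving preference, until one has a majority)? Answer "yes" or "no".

Anti-plurality — last-place votes: Bombay Grill 2, La Cantina 11, Basilico 6, El Patio 2, Saffron 0. Winner: Saffron.
Instant-runoff — R1 Bombay Grill 11, La Cantina 8, Basilico 2, El Patio 0, Saffron 0 (Bombay Grill winner). Winner: Bombay Grill.
The two methods disagree.

no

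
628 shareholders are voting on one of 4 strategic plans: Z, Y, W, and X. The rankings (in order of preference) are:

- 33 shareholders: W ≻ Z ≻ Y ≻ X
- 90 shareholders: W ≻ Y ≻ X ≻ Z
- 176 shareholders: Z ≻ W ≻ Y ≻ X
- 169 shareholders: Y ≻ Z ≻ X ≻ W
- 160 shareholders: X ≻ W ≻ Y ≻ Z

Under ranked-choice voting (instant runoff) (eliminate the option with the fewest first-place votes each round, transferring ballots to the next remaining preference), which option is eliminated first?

W

Round 1: Z 176, Y 169, W 123, X 160. Eliminate W.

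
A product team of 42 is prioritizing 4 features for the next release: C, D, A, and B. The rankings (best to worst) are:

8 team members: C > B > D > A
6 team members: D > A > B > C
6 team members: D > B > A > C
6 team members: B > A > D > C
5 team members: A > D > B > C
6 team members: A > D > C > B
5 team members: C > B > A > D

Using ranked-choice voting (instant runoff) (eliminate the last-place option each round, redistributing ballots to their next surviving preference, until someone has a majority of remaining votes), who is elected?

Round 1: C 13, D 12, A 11, B 6. Eliminate B.
Round 2: C 13, D 12, A 17. Eliminate D.
Round 3: C 13, A 29. A has a majority.

A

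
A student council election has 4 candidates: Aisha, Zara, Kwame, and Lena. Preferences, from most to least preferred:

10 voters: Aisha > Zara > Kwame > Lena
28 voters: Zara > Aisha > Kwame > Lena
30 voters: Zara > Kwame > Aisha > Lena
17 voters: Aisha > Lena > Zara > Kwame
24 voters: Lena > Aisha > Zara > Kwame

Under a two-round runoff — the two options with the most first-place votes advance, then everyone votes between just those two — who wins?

Zara

Round 1 first-place votes: Aisha 27, Zara 58, Kwame 0, Lena 24.
Zara and Aisha advance.
Runoff: Zara is preferred to Aisha by 58 voters; Aisha by 51.
Zara wins the runoff.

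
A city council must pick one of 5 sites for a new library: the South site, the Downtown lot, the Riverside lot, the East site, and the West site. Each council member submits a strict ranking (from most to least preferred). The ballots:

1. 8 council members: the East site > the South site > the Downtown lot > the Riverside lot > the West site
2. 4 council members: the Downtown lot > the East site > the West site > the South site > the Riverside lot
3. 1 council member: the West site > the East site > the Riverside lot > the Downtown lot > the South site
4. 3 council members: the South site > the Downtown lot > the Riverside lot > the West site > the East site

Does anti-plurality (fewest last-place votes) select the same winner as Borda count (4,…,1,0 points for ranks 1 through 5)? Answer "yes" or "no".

Anti-plurality — last-place votes: the South site 1, the Downtown lot 0, the Riverside lot 4, the East site 3, the West site 8. Winner: the Downtown lot.
Borda — scores: the South site 40, the Downtown lot 42, the Riverside lot 16, the East site 47, the West site 15. Winner: the East site.
The two methods disagree.

no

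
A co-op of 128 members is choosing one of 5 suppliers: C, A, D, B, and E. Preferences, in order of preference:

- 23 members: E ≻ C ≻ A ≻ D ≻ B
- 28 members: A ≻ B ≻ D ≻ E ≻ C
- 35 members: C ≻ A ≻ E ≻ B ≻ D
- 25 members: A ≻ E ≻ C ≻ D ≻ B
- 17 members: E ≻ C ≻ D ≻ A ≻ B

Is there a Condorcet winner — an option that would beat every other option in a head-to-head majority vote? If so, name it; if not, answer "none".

none

Checking pairwise contests:
E beats C 93–35.
C beats A 75–53.
C beats D 100–28.
C beats B 100–28.
A beats E 88–40.
Every option loses at least one head-to-head, so there is no Condorcet winner.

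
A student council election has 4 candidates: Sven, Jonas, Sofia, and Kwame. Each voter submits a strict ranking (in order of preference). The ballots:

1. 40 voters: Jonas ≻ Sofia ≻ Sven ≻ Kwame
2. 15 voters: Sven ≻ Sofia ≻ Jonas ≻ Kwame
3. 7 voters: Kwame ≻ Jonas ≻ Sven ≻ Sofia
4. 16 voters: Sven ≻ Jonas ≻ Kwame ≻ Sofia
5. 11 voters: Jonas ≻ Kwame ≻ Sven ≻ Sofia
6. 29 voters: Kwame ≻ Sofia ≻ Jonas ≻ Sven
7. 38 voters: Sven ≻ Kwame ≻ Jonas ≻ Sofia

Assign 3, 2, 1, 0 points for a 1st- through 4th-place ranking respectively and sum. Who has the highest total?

Jonas

Sven: 40·1 + 15·3 + 7·1 + 16·3 + 11·1 + 29·0 + 38·3 = 265
Jonas: 40·3 + 15·1 + 7·2 + 16·2 + 11·3 + 29·1 + 38·1 = 281
Sofia: 40·2 + 15·2 + 7·0 + 16·0 + 11·0 + 29·2 + 38·0 = 168
Kwame: 40·0 + 15·0 + 7·3 + 16·1 + 11·2 + 29·3 + 38·2 = 222
Jonas has the highest Borda score (281).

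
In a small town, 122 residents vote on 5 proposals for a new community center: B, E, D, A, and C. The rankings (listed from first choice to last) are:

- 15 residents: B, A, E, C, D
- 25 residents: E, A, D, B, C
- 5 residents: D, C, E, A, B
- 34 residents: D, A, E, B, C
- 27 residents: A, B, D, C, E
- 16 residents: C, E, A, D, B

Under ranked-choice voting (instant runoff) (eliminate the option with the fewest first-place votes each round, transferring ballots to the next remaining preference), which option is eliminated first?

B

Round 1: B 15, E 25, D 39, A 27, C 16. Eliminate B.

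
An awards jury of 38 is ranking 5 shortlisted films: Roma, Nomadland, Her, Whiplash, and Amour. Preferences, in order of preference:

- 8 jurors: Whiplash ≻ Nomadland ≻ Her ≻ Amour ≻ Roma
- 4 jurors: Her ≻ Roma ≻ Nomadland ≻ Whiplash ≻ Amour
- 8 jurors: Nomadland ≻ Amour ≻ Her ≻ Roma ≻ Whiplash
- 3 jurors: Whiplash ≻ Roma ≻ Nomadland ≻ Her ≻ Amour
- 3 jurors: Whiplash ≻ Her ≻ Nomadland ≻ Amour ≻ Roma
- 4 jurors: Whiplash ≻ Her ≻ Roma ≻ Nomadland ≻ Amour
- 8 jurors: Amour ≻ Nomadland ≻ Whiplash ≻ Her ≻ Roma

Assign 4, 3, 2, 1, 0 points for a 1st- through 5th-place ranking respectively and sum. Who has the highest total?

Roma: 8·0 + 4·3 + 8·1 + 3·3 + 3·0 + 4·2 + 8·0 = 37
Nomadland: 8·3 + 4·2 + 8·4 + 3·2 + 3·2 + 4·1 + 8·3 = 104
Her: 8·2 + 4·4 + 8·2 + 3·1 + 3·3 + 4·3 + 8·1 = 80
Whiplash: 8·4 + 4·1 + 8·0 + 3·4 + 3·4 + 4·4 + 8·2 = 92
Amour: 8·1 + 4·0 + 8·3 + 3·0 + 3·1 + 4·0 + 8·4 = 67
Nomadland has the highest Borda score (104).

Nomadland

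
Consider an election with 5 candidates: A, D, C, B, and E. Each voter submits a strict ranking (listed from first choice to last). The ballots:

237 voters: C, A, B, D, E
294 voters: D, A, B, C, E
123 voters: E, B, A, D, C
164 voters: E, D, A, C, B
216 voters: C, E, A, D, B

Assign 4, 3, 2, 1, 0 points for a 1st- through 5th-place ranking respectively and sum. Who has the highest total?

A: 237·3 + 294·3 + 123·2 + 164·2 + 216·2 = 2599
D: 237·1 + 294·4 + 123·1 + 164·3 + 216·1 = 2244
C: 237·4 + 294·1 + 123·0 + 164·1 + 216·4 = 2270
B: 237·2 + 294·2 + 123·3 + 164·0 + 216·0 = 1431
E: 237·0 + 294·0 + 123·4 + 164·4 + 216·3 = 1796
A has the highest Borda score (2599).

A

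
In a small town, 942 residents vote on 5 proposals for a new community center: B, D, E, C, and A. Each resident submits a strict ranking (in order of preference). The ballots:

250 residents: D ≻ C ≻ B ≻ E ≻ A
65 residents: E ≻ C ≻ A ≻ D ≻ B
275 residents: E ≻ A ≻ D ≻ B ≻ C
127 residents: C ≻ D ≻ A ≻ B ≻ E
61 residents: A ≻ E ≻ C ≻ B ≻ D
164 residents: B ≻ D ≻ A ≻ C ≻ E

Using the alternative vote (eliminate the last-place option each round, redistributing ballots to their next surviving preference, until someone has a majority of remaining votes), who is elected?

Round 1: B 164, D 250, E 340, C 127, A 61. Eliminate A.
Round 2: B 164, D 250, E 401, C 127. Eliminate C.
Round 3: B 164, D 377, E 401. Eliminate B.
Round 4: D 541, E 401. D has a majority.

D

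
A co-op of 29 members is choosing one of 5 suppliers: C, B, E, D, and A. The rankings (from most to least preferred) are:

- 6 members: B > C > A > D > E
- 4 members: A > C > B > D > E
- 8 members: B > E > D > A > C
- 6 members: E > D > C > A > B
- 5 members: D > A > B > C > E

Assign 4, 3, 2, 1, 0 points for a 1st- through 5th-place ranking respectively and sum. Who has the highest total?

B

C: 6·3 + 4·3 + 8·0 + 6·2 + 5·1 = 47
B: 6·4 + 4·2 + 8·4 + 6·0 + 5·2 = 74
E: 6·0 + 4·0 + 8·3 + 6·4 + 5·0 = 48
D: 6·1 + 4·1 + 8·2 + 6·3 + 5·4 = 64
A: 6·2 + 4·4 + 8·1 + 6·1 + 5·3 = 57
B has the highest Borda score (74).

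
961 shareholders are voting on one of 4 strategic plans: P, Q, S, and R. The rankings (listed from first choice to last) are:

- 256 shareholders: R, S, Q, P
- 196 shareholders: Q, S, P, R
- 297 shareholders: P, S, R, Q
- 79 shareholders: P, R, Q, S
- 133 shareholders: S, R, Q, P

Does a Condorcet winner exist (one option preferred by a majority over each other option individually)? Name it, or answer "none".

S

S vs P: 585–376 for S.
S vs Q: 686–275 for S.
S vs R: 626–335 for S.
S beats every other option head-to-head.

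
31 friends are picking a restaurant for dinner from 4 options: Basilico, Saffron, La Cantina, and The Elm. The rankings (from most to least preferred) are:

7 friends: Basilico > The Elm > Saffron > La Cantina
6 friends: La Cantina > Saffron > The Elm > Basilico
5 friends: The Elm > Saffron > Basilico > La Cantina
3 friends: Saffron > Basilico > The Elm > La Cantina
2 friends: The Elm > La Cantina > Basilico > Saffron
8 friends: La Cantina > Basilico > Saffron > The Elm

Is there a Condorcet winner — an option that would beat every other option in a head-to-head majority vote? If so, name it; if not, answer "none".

Checking pairwise contests:
La Cantina beats Basilico 16–15.
Basilico beats Saffron 17–14.
The Elm beats La Cantina 17–14.
Basilico beats The Elm 18–13.
Every option loses at least one head-to-head, so there is no Condorcet winner.

none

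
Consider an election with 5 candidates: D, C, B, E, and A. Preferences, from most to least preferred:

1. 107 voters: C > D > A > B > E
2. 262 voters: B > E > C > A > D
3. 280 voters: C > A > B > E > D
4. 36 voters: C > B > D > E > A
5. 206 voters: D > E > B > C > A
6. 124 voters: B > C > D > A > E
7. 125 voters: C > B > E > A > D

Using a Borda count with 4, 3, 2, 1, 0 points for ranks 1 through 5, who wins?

D: 107·3 + 262·0 + 280·0 + 36·2 + 206·4 + 124·2 + 125·0 = 1465
C: 107·4 + 262·2 + 280·4 + 36·4 + 206·1 + 124·3 + 125·4 = 3294
B: 107·1 + 262·4 + 280·2 + 36·3 + 206·2 + 124·4 + 125·3 = 3106
E: 107·0 + 262·3 + 280·1 + 36·1 + 206·3 + 124·0 + 125·2 = 1970
A: 107·2 + 262·1 + 280·3 + 36·0 + 206·0 + 124·1 + 125·1 = 1565
C has the highest Borda score (3294).

C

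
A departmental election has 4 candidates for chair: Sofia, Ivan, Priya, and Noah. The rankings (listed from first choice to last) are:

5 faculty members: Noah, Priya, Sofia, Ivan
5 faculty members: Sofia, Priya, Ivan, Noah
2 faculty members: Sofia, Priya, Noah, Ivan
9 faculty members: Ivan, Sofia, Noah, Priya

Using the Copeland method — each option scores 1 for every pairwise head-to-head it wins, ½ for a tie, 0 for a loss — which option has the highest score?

Sofia

Sofia: beats Ivan, Priya, and Noah → score 3.
Ivan: beats Noah; loses to Sofia and Priya → score 1.
Priya: beats Ivan; loses to Sofia and Noah → score 1.
Noah: beats Priya; loses to Sofia and Ivan → score 1.
Sofia has the best pairwise record.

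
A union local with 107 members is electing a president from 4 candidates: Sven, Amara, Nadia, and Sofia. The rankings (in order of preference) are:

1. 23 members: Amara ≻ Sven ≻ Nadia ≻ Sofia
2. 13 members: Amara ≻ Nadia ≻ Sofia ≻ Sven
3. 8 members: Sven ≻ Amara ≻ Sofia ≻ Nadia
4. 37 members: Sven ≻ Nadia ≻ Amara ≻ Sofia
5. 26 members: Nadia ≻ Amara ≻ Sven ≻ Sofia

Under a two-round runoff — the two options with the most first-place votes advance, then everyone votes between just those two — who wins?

Amara

Round 1 first-place votes: Sven 45, Amara 36, Nadia 26, Sofia 0.
Sven and Amara advance.
Runoff: Sven is preferred to Amara by 45 voters; Amara by 62.
Amara wins the runoff.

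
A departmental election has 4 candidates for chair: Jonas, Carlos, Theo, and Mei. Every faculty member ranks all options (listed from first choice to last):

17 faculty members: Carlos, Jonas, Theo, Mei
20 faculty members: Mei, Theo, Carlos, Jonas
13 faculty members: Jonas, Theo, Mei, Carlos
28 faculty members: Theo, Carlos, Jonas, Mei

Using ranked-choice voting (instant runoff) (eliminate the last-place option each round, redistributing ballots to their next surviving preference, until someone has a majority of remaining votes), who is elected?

Round 1: Jonas 13, Carlos 17, Theo 28, Mei 20. Eliminate Jonas.
Round 2: Carlos 17, Theo 41, Mei 20. Theo has a majority.

Theo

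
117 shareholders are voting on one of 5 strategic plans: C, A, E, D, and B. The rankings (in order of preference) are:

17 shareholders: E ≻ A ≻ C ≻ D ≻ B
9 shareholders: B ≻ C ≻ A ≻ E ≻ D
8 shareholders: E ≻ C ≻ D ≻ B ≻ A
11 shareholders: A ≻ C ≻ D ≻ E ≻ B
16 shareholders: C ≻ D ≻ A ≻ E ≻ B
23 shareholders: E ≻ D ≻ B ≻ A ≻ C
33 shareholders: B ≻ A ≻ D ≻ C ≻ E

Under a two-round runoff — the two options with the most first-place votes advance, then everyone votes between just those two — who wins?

E

Round 1 first-place votes: C 16, A 11, E 48, D 0, B 42.
E and B advance.
Runoff: E is preferred to B by 75 voters; B by 42.
E wins the runoff.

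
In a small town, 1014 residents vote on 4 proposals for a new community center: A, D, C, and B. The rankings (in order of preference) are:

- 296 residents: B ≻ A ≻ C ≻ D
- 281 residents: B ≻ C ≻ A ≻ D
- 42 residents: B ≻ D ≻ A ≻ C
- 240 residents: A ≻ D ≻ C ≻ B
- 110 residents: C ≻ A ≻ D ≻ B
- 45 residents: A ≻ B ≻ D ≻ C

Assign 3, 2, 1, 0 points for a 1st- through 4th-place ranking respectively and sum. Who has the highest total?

A

A: 296·2 + 281·1 + 42·1 + 240·3 + 110·2 + 45·3 = 1990
D: 296·0 + 281·0 + 42·2 + 240·2 + 110·1 + 45·1 = 719
C: 296·1 + 281·2 + 42·0 + 240·1 + 110·3 + 45·0 = 1428
B: 296·3 + 281·3 + 42·3 + 240·0 + 110·0 + 45·2 = 1947
A has the highest Borda score (1990).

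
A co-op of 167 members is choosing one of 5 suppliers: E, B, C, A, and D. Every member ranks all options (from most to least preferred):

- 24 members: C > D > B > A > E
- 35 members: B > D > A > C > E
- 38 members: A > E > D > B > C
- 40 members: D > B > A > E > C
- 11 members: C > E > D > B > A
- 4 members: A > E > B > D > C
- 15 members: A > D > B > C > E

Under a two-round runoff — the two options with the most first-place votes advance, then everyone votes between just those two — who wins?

Round 1 first-place votes: E 0, B 35, C 35, A 57, D 40.
A and D advance.
Runoff: A is preferred to D by 57 voters; D by 110.
D wins the runoff.

D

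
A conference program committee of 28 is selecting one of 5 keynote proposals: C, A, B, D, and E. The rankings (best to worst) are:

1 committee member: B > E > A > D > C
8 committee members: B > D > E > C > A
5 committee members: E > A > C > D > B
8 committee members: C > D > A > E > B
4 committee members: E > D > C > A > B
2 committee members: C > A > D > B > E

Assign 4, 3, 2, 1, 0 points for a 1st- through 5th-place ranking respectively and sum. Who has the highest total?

C: 1·0 + 8·1 + 5·2 + 8·4 + 4·2 + 2·4 = 66
A: 1·2 + 8·0 + 5·3 + 8·2 + 4·1 + 2·3 = 43
B: 1·4 + 8·4 + 5·0 + 8·0 + 4·0 + 2·1 = 38
D: 1·1 + 8·3 + 5·1 + 8·3 + 4·3 + 2·2 = 70
E: 1·3 + 8·2 + 5·4 + 8·1 + 4·4 + 2·0 = 63
D has the highest Borda score (70).

D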